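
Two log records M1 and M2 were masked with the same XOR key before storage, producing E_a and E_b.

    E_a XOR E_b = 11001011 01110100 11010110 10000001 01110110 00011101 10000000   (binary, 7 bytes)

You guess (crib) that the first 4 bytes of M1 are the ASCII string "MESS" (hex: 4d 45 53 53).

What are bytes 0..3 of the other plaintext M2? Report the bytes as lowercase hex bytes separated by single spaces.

Since E_a ⊕ E_b = M1 ⊕ M2, XORing with the guessed M1 bytes yields the corresponding M2 bytes: M2 = (E_a ⊕ E_b) ⊕ M1.
byte 0: 11001011 ⊕ 01001101 = 10000110
byte 1: 01110100 ⊕ 01000101 = 00110001
byte 2: 11010110 ⊕ 01010011 = 10000101
byte 3: 10000001 ⊕ 01010011 = 11010010

86 31 85 d2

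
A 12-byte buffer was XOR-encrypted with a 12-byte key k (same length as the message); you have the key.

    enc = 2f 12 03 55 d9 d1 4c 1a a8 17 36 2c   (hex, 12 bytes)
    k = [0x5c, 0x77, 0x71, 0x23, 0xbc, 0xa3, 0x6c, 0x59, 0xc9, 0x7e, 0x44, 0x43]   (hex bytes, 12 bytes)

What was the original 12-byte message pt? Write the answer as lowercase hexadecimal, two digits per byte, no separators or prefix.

73657276657220436169726f

byte 0: 2f xor 5c = 73
byte 1: 12 xor 77 = 65
byte 2: 03 xor 71 = 72
byte 3: 55 xor 23 = 76
byte 4: d9 xor bc = 65
byte 5: d1 xor a3 = 72
byte 6: 4c xor 6c = 20
byte 7: 1a xor 59 = 43
byte 8: a8 xor c9 = 61
byte 9: 17 xor 7e = 69
byte 10: 36 xor 44 = 72
byte 11: 2c xor 43 = 6f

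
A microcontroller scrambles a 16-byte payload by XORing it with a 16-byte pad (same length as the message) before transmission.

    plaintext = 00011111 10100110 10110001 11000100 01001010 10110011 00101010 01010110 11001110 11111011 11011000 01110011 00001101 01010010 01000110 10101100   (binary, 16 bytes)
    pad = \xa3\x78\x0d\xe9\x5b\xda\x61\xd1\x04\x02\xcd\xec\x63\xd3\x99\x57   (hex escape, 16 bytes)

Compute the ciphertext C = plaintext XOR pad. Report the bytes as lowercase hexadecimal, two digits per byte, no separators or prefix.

1f xor a3 = bc
a6 xor 78 = de
b1 xor 0d = bc
c4 xor e9 = 2d
4a xor 5b = 11
b3 xor da = 69
2a xor 61 = 4b
56 xor d1 = 87
ce xor 04 = ca
fb xor 02 = f9
d8 xor cd = 15
73 xor ec = 9f
0d xor 63 = 6e
52 xor d3 = 81
46 xor 99 = df
ac xor 57 = fb

bcdebc2d11694b87caf9159f6e81dffb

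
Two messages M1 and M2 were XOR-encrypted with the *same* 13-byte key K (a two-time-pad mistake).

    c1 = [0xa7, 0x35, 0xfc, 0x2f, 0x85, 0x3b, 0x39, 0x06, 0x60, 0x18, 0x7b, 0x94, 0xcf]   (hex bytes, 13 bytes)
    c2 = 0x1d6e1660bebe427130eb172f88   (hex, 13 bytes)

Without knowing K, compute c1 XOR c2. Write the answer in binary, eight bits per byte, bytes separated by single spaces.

10111010 01011011 11101010 01001111 00111011 10000101 01111011 01110111 01010000 11110011 01101100 10111011 01000111

c1 ⊕ c2 = (M1 ⊕ K) ⊕ (M2 ⊕ K) = M1 ⊕ M2 — the shared key cancels under XOR.
10100111 ^ 00011101 = 10111010
00110101 ^ 01101110 = 01011011
11111100 ^ 00010110 = 11101010
00101111 ^ 01100000 = 01001111
10000101 ^ 10111110 = 00111011
00111011 ^ 10111110 = 10000101
00111001 ^ 01000010 = 01111011
00000110 ^ 01110001 = 01110111
01100000 ^ 00110000 = 01010000
00011000 ^ 11101011 = 11110011
01111011 ^ 00010111 = 01101100
10010100 ^ 00101111 = 10111011
11001111 ^ 10001000 = 01000111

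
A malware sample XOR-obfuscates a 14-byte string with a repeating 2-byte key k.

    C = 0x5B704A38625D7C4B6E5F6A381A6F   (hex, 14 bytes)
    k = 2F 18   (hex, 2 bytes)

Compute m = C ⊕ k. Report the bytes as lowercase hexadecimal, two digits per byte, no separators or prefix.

746865204d455353414745203577

The 2-byte key repeats, so the effective keystream is 2f 18 2f 18 2f 18 2f 18 2f 18 2f 18 2f 18.
byte 0: 5b xor 2f = 74
byte 1: 70 xor 18 = 68
byte 2: 4a xor 2f = 65
byte 3: 38 xor 18 = 20
byte 4: 62 xor 2f = 4d
byte 5: 5d xor 18 = 45
byte 6: 7c xor 2f = 53
byte 7: 4b xor 18 = 53
byte 8: 6e xor 2f = 41
byte 9: 5f xor 18 = 47
byte 10: 6a xor 2f = 45
byte 11: 38 xor 18 = 20
byte 12: 1a xor 2f = 35
byte 13: 6f xor 18 = 77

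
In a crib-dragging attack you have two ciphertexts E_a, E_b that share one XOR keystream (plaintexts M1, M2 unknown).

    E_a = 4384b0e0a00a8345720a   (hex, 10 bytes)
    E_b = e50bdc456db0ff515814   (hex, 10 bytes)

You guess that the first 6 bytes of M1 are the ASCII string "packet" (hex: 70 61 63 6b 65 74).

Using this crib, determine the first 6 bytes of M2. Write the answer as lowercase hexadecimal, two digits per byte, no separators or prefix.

d6ee0fcea8ce

First, E_a ⊕ E_b = (M1 ⊕ K) ⊕ (M2 ⊕ K) = M1 ⊕ M2, so the key drops out. Then M2 = (M1 ⊕ M2) ⊕ M1 over the first 6 bytes.
byte 0: (43 xor e5) xor 70 = a6 xor 70 = d6
byte 1: (84 xor 0b) xor 61 = 8f xor 61 = ee
byte 2: (b0 xor dc) xor 63 = 6c xor 63 = 0f
byte 3: (e0 xor 45) xor 6b = a5 xor 6b = ce
byte 4: (a0 xor 6d) xor 65 = cd xor 65 = a8
byte 5: (0a xor b0) xor 74 = ba xor 74 = ce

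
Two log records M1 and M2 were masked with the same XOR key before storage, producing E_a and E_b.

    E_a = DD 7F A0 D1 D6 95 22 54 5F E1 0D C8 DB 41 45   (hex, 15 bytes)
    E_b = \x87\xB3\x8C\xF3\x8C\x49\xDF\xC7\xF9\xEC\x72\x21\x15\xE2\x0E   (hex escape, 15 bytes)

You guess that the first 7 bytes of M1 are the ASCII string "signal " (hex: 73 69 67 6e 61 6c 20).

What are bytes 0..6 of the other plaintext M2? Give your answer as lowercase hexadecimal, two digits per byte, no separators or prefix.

29a54b4c3bb0dd

First, E_a ⊕ E_b = (M1 ⊕ K) ⊕ (M2 ⊕ K) = M1 ⊕ M2, so the key drops out. Then M2 = (M1 ⊕ M2) ⊕ M1 over the first 7 bytes.
byte 0: (dd ⊕ 87) ⊕ 73 = 5a ⊕ 73 = 29
byte 1: (7f ⊕ b3) ⊕ 69 = cc ⊕ 69 = a5
byte 2: (a0 ⊕ 8c) ⊕ 67 = 2c ⊕ 67 = 4b
byte 3: (d1 ⊕ f3) ⊕ 6e = 22 ⊕ 6e = 4c
byte 4: (d6 ⊕ 8c) ⊕ 61 = 5a ⊕ 61 = 3b
byte 5: (95 ⊕ 49) ⊕ 6c = dc ⊕ 6c = b0
byte 6: (22 ⊕ df) ⊕ 20 = fd ⊕ 20 = dd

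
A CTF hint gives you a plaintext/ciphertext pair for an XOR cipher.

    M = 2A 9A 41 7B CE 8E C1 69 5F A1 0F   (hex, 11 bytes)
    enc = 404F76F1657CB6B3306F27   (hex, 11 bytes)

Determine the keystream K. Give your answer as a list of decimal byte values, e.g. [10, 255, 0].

Since enc = M ⊕ K, XORing both sides with M gives K = M ⊕ enc.
2a xor 40 = 6a
9a xor 4f = d5
41 xor 76 = 37
7b xor f1 = 8a
ce xor 65 = ab
8e xor 7c = f2
c1 xor b6 = 77
69 xor b3 = da
5f xor 30 = 6f
a1 xor 6f = ce
0f xor 27 = 28

[106, 213, 55, 138, 171, 242, 119, 218, 111, 206, 40]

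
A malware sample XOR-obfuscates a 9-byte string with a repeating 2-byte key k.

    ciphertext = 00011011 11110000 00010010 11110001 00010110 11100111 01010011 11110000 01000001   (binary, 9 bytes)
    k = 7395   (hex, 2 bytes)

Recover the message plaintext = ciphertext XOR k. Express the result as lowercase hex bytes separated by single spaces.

The 2-byte key repeats, so the effective keystream is 73 95 73 95 73 95 73 95 73.
byte 0: 1b ^ 73 = 68
byte 1: f0 ^ 95 = 65
byte 2: 12 ^ 73 = 61
byte 3: f1 ^ 95 = 64
byte 4: 16 ^ 73 = 65
byte 5: e7 ^ 95 = 72
byte 6: 53 ^ 73 = 20
byte 7: f0 ^ 95 = 65
byte 8: 41 ^ 73 = 32

68 65 61 64 65 72 20 65 32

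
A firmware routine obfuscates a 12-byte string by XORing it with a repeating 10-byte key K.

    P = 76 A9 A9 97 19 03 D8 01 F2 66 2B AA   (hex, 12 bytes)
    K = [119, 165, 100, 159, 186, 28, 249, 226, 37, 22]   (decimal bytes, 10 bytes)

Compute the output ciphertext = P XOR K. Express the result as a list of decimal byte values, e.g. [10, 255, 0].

The 10-byte key repeats, so the effective keystream is 77 a5 64 9f ba 1c f9 e2 25 16 77 a5.
byte 0: 76 xor 77 = 01
byte 1: a9 xor a5 = 0c
byte 2: a9 xor 64 = cd
byte 3: 97 xor 9f = 08
byte 4: 19 xor ba = a3
byte 5: 03 xor 1c = 1f
byte 6: d8 xor f9 = 21
byte 7: 01 xor e2 = e3
byte 8: f2 xor 25 = d7
byte 9: 66 xor 16 = 70
byte 10: 2b xor 77 = 5c
byte 11: aa xor a5 = 0f

[1, 12, 205, 8, 163, 31, 33, 227, 215, 112, 92, 15]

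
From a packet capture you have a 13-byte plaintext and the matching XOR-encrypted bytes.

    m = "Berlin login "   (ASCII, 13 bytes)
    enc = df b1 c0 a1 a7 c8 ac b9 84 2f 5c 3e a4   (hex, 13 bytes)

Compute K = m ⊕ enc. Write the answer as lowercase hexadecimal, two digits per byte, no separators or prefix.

9dd4b2cdcea68cd5eb48355084

Since enc = m ⊕ K, XORing both sides with m gives K = m ⊕ enc.
01000010 XOR 11011111 = 10011101
01100101 XOR 10110001 = 11010100
01110010 XOR 11000000 = 10110010
01101100 XOR 10100001 = 11001101
01101001 XOR 10100111 = 11001110
01101110 XOR 11001000 = 10100110
00100000 XOR 10101100 = 10001100
01101100 XOR 10111001 = 11010101
01101111 XOR 10000100 = 11101011
01100111 XOR 00101111 = 01001000
01101001 XOR 01011100 = 00110101
01101110 XOR 00111110 = 01010000
00100000 XOR 10100100 = 10000100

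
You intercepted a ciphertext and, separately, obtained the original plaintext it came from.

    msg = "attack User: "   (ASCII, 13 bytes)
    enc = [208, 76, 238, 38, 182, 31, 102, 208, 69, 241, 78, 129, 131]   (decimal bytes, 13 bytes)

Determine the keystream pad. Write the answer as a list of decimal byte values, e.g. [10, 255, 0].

Since enc = msg ⊕ pad, XORing both sides with msg gives pad = msg ⊕ enc.
byte 0: 61 xor d0 = b1
byte 1: 74 xor 4c = 38
byte 2: 74 xor ee = 9a
byte 3: 61 xor 26 = 47
byte 4: 63 xor b6 = d5
byte 5: 6b xor 1f = 74
byte 6: 20 xor 66 = 46
byte 7: 55 xor d0 = 85
byte 8: 73 xor 45 = 36
byte 9: 65 xor f1 = 94
byte 10: 72 xor 4e = 3c
byte 11: 3a xor 81 = bb
byte 12: 20 xor 83 = a3

[177, 56, 154, 71, 213, 116, 70, 133, 54, 148, 60, 187, 163]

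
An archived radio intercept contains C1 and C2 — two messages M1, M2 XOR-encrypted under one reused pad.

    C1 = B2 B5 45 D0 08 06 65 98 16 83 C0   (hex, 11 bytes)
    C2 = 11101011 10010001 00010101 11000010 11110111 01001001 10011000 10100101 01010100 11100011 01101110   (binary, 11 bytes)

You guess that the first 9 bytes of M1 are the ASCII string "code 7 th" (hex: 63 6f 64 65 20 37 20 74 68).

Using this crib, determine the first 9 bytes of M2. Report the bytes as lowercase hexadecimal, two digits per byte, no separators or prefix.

First, C1 ⊕ C2 = (M1 ⊕ K) ⊕ (M2 ⊕ K) = M1 ⊕ M2, so the key drops out. Then M2 = (M1 ⊕ M2) ⊕ M1 over the first 9 bytes.
byte 0: (b2 XOR eb) XOR 63 = 59 XOR 63 = 3a
byte 1: (b5 XOR 91) XOR 6f = 24 XOR 6f = 4b
byte 2: (45 XOR 15) XOR 64 = 50 XOR 64 = 34
byte 3: (d0 XOR c2) XOR 65 = 12 XOR 65 = 77
byte 4: (08 XOR f7) XOR 20 = ff XOR 20 = df
byte 5: (06 XOR 49) XOR 37 = 4f XOR 37 = 78
byte 6: (65 XOR 98) XOR 20 = fd XOR 20 = dd
byte 7: (98 XOR a5) XOR 74 = 3d XOR 74 = 49
byte 8: (16 XOR 54) XOR 68 = 42 XOR 68 = 2a

3a4b3477df78dd492a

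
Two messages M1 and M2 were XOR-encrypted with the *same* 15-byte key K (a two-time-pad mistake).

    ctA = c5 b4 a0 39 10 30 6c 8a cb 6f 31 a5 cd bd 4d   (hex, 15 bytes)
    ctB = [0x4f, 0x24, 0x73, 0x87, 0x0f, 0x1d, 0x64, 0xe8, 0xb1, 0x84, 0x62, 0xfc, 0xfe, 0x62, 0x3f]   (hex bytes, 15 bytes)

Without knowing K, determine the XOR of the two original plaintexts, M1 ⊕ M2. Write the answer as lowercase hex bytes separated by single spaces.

ctA ⊕ ctB = (M1 ⊕ K) ⊕ (M2 ⊕ K) = M1 ⊕ M2 — the shared key cancels under XOR.
11000101 xor 01001111 = 10001010
10110100 xor 00100100 = 10010000
10100000 xor 01110011 = 11010011
00111001 xor 10000111 = 10111110
00010000 xor 00001111 = 00011111
00110000 xor 00011101 = 00101101
01101100 xor 01100100 = 00001000
10001010 xor 11101000 = 01100010
11001011 xor 10110001 = 01111010
01101111 xor 10000100 = 11101011
00110001 xor 01100010 = 01010011
10100101 xor 11111100 = 01011001
11001101 xor 11111110 = 00110011
10111101 xor 01100010 = 11011111
01001101 xor 00111111 = 01110010

8a 90 d3 be 1f 2d 08 62 7a eb 53 59 33 df 72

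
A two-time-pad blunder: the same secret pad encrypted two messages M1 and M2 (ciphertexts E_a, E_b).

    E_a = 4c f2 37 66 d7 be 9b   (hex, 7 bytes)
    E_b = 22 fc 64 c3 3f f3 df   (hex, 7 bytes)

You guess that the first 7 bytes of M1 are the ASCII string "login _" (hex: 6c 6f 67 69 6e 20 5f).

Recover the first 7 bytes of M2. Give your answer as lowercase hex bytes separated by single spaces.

02 61 34 cc 86 6d 1b

First, E_a ⊕ E_b = (M1 ⊕ K) ⊕ (M2 ⊕ K) = M1 ⊕ M2, so the key drops out. Then M2 = (M1 ⊕ M2) ⊕ M1 over the first 7 bytes.
byte 0: (4c ^ 22) ^ 6c = 6e ^ 6c = 02
byte 1: (f2 ^ fc) ^ 6f = 0e ^ 6f = 61
byte 2: (37 ^ 64) ^ 67 = 53 ^ 67 = 34
byte 3: (66 ^ c3) ^ 69 = a5 ^ 69 = cc
byte 4: (d7 ^ 3f) ^ 6e = e8 ^ 6e = 86
byte 5: (be ^ f3) ^ 20 = 4d ^ 20 = 6d
byte 6: (9b ^ df) ^ 5f = 44 ^ 5f = 1b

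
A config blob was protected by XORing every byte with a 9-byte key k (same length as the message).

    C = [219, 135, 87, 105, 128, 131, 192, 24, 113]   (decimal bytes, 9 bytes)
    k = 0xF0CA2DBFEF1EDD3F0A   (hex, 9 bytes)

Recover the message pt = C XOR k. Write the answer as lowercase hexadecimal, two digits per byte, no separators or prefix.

2b4d7ad66f9d1d277b

byte 0: db ^ f0 = 2b
byte 1: 87 ^ ca = 4d
byte 2: 57 ^ 2d = 7a
byte 3: 69 ^ bf = d6
byte 4: 80 ^ ef = 6f
byte 5: 83 ^ 1e = 9d
byte 6: c0 ^ dd = 1d
byte 7: 18 ^ 3f = 27
byte 8: 71 ^ 0a = 7b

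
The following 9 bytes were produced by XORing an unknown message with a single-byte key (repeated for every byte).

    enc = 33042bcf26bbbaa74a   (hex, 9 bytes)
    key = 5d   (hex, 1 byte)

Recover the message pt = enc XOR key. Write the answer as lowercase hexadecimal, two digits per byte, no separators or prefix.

6e5976927be6e7fa17

The 1-byte key repeats, so the effective keystream is 5d 5d 5d 5d 5d 5d 5d 5d 5d.
byte 0: 00110011 ^ 01011101 = 01101110
byte 1: 00000100 ^ 01011101 = 01011001
byte 2: 00101011 ^ 01011101 = 01110110
byte 3: 11001111 ^ 01011101 = 10010010
byte 4: 00100110 ^ 01011101 = 01111011
byte 5: 10111011 ^ 01011101 = 11100110
byte 6: 10111010 ^ 01011101 = 11100111
byte 7: 10100111 ^ 01011101 = 11111010
byte 8: 01001010 ^ 01011101 = 00010111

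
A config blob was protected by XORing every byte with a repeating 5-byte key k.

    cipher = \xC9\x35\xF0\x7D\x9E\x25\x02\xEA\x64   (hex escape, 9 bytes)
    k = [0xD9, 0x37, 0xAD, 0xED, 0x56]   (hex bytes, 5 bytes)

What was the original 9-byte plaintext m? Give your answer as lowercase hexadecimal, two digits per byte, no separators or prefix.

10025d90c8fc354789

The 5-byte key repeats, so the effective keystream is d9 37 ad ed 56 d9 37 ad ed.
byte 0: c9 ^ d9 = 10
byte 1: 35 ^ 37 = 02
byte 2: f0 ^ ad = 5d
byte 3: 7d ^ ed = 90
byte 4: 9e ^ 56 = c8
byte 5: 25 ^ d9 = fc
byte 6: 02 ^ 37 = 35
byte 7: ea ^ ad = 47
byte 8: 64 ^ ed = 89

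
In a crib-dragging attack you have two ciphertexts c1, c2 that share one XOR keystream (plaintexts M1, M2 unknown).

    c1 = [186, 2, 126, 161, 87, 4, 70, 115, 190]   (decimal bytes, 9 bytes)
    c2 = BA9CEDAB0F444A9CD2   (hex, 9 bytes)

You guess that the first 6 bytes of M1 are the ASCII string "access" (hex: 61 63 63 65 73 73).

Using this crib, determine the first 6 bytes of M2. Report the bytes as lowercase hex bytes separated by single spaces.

61 fd f0 6f 2b 33

First, c1 ⊕ c2 = (M1 ⊕ K) ⊕ (M2 ⊕ K) = M1 ⊕ M2, so the key drops out. Then M2 = (M1 ⊕ M2) ⊕ M1 over the first 6 bytes.
byte 0: (ba XOR ba) XOR 61 = 00 XOR 61 = 61
byte 1: (02 XOR 9c) XOR 63 = 9e XOR 63 = fd
byte 2: (7e XOR ed) XOR 63 = 93 XOR 63 = f0
byte 3: (a1 XOR ab) XOR 65 = 0a XOR 65 = 6f
byte 4: (57 XOR 0f) XOR 73 = 58 XOR 73 = 2b
byte 5: (04 XOR 44) XOR 73 = 40 XOR 73 = 33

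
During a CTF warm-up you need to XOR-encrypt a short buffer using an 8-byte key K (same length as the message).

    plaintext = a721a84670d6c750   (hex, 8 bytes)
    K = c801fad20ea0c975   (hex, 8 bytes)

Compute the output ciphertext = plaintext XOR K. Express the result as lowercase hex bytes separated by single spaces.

byte 0: a7 XOR c8 = 6f
byte 1: 21 XOR 01 = 20
byte 2: a8 XOR fa = 52
byte 3: 46 XOR d2 = 94
byte 4: 70 XOR 0e = 7e
byte 5: d6 XOR a0 = 76
byte 6: c7 XOR c9 = 0e
byte 7: 50 XOR 75 = 25

6f 20 52 94 7e 76 0e 25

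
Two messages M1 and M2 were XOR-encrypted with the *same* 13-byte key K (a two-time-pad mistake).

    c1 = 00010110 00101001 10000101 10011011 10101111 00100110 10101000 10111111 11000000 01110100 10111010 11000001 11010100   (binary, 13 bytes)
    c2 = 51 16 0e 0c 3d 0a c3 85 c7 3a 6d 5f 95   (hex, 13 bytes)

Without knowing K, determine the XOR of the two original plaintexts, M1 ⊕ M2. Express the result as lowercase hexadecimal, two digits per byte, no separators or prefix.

c1 ⊕ c2 = (M1 ⊕ K) ⊕ (M2 ⊕ K) = M1 ⊕ M2 — the shared key cancels under XOR.
00010110 ⊕ 01010001 = 01000111
00101001 ⊕ 00010110 = 00111111
10000101 ⊕ 00001110 = 10001011
10011011 ⊕ 00001100 = 10010111
10101111 ⊕ 00111101 = 10010010
00100110 ⊕ 00001010 = 00101100
10101000 ⊕ 11000011 = 01101011
10111111 ⊕ 10000101 = 00111010
11000000 ⊕ 11000111 = 00000111
01110100 ⊕ 00111010 = 01001110
10111010 ⊕ 01101101 = 11010111
11000001 ⊕ 01011111 = 10011110
11010100 ⊕ 10010101 = 01000001

473f8b97922c6b3a074ed79e41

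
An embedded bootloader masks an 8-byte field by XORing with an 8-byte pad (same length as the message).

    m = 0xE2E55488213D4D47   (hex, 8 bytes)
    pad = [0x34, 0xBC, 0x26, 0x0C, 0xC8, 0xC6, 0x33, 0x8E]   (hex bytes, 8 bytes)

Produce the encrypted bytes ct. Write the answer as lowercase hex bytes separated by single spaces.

d6 59 72 84 e9 fb 7e c9

XOR is its own inverse, so applying the key byte-wise gives the result directly.
226 xor  52 = 214
229 xor 188 =  89
 84 xor  38 = 114
136 xor  12 = 132
 33 xor 200 = 233
 61 xor 198 = 251
 77 xor  51 = 126
 71 xor 142 = 201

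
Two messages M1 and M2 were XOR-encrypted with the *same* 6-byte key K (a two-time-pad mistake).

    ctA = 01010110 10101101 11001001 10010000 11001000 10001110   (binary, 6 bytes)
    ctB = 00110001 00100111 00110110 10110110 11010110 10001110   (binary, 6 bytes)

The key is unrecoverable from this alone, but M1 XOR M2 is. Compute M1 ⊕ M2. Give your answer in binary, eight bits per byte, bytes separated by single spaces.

01100111 10001010 11111111 00100110 00011110 00000000

ctA ⊕ ctB = (M1 ⊕ K) ⊕ (M2 ⊕ K) = M1 ⊕ M2 — the shared key cancels under XOR.
56 ^ 31 = 67
ad ^ 27 = 8a
c9 ^ 36 = ff
90 ^ b6 = 26
c8 ^ d6 = 1e
8e ^ 8e = 00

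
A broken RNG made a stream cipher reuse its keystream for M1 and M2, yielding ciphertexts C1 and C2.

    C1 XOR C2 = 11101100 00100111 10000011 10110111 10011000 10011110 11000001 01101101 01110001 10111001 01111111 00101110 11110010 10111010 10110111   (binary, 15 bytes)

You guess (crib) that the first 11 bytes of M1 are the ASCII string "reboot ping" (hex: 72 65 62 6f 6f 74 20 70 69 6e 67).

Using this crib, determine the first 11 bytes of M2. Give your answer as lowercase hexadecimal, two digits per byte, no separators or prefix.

9e42e1d8f7eae11d18d718

Since C1 ⊕ C2 = M1 ⊕ M2, XORing with the guessed M1 bytes yields the corresponding M2 bytes: M2 = (C1 ⊕ C2) ⊕ M1.
byte 0: ec XOR 72 = 9e
byte 1: 27 XOR 65 = 42
byte 2: 83 XOR 62 = e1
byte 3: b7 XOR 6f = d8
byte 4: 98 XOR 6f = f7
byte 5: 9e XOR 74 = ea
byte 6: c1 XOR 20 = e1
byte 7: 6d XOR 70 = 1d
byte 8: 71 XOR 69 = 18
byte 9: b9 XOR 6e = d7
byte 10: 7f XOR 67 = 18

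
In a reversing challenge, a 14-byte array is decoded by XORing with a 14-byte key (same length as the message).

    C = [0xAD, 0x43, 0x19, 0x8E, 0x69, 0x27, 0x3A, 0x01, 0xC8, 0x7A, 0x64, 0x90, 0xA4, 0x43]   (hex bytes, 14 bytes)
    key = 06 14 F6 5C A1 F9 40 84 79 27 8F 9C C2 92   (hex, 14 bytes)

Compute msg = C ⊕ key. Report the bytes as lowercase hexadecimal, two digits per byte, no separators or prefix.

XOR is its own inverse, so applying the key byte-wise gives the result directly.
ad ^ 06 = ab
43 ^ 14 = 57
19 ^ f6 = ef
8e ^ 5c = d2
69 ^ a1 = c8
27 ^ f9 = de
3a ^ 40 = 7a
01 ^ 84 = 85
c8 ^ 79 = b1
7a ^ 27 = 5d
64 ^ 8f = eb
90 ^ 9c = 0c
a4 ^ c2 = 66
43 ^ 92 = d1

ab57efd2c8de7a85b15deb0c66d1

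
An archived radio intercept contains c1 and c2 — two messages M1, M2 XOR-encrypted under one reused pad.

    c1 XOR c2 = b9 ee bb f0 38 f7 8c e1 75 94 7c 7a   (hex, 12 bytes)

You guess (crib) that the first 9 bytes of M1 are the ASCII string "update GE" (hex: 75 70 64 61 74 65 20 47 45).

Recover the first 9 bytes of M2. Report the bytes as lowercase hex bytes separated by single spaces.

cc 9e df 91 4c 92 ac a6 30

Since c1 ⊕ c2 = M1 ⊕ M2, XORing with the guessed M1 bytes yields the corresponding M2 bytes: M2 = (c1 ⊕ c2) ⊕ M1.
b9 ⊕ 75 = cc
ee ⊕ 70 = 9e
bb ⊕ 64 = df
f0 ⊕ 61 = 91
38 ⊕ 74 = 4c
f7 ⊕ 65 = 92
8c ⊕ 20 = ac
e1 ⊕ 47 = a6
75 ⊕ 45 = 30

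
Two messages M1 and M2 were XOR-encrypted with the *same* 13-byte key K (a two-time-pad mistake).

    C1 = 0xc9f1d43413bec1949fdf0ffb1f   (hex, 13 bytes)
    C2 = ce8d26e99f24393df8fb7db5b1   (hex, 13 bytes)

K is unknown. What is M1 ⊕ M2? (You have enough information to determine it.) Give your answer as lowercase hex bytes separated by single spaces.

C1 ⊕ C2 = (M1 ⊕ K) ⊕ (M2 ⊕ K) = M1 ⊕ M2 — the shared key cancels under XOR.
c9 ⊕ ce = 07
f1 ⊕ 8d = 7c
d4 ⊕ 26 = f2
34 ⊕ e9 = dd
13 ⊕ 9f = 8c
be ⊕ 24 = 9a
c1 ⊕ 39 = f8
94 ⊕ 3d = a9
9f ⊕ f8 = 67
df ⊕ fb = 24
0f ⊕ 7d = 72
fb ⊕ b5 = 4e
1f ⊕ b1 = ae

07 7c f2 dd 8c 9a f8 a9 67 24 72 4e ae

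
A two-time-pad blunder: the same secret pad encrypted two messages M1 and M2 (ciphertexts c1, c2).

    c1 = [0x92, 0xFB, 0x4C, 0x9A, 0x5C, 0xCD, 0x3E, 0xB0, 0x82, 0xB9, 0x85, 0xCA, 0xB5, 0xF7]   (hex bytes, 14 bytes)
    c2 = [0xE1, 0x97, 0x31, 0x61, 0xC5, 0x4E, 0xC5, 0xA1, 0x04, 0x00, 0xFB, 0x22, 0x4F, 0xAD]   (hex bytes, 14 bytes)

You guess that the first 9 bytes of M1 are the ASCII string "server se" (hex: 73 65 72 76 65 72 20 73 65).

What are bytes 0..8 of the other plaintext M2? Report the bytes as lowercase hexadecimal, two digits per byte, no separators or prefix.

First, c1 ⊕ c2 = (M1 ⊕ K) ⊕ (M2 ⊕ K) = M1 ⊕ M2, so the key drops out. Then M2 = (M1 ⊕ M2) ⊕ M1 over the first 9 bytes.
byte 0: (92 xor e1) xor 73 = 73 xor 73 = 00
byte 1: (fb xor 97) xor 65 = 6c xor 65 = 09
byte 2: (4c xor 31) xor 72 = 7d xor 72 = 0f
byte 3: (9a xor 61) xor 76 = fb xor 76 = 8d
byte 4: (5c xor c5) xor 65 = 99 xor 65 = fc
byte 5: (cd xor 4e) xor 72 = 83 xor 72 = f1
byte 6: (3e xor c5) xor 20 = fb xor 20 = db
byte 7: (b0 xor a1) xor 73 = 11 xor 73 = 62
byte 8: (82 xor 04) xor 65 = 86 xor 65 = e3

00090f8dfcf1db62e3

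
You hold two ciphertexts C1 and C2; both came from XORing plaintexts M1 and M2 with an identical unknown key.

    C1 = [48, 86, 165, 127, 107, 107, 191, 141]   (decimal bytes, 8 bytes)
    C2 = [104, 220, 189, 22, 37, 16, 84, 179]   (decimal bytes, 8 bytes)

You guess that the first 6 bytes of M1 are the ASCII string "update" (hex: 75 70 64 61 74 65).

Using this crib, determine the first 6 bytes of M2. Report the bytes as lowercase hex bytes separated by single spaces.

2d fa 7c 08 3a 1e

First, C1 ⊕ C2 = (M1 ⊕ K) ⊕ (M2 ⊕ K) = M1 ⊕ M2, so the key drops out. Then M2 = (M1 ⊕ M2) ⊕ M1 over the first 6 bytes.
byte 0: (30 XOR 68) XOR 75 = 58 XOR 75 = 2d
byte 1: (56 XOR dc) XOR 70 = 8a XOR 70 = fa
byte 2: (a5 XOR bd) XOR 64 = 18 XOR 64 = 7c
byte 3: (7f XOR 16) XOR 61 = 69 XOR 61 = 08
byte 4: (6b XOR 25) XOR 74 = 4e XOR 74 = 3a
byte 5: (6b XOR 10) XOR 65 = 7b XOR 65 = 1e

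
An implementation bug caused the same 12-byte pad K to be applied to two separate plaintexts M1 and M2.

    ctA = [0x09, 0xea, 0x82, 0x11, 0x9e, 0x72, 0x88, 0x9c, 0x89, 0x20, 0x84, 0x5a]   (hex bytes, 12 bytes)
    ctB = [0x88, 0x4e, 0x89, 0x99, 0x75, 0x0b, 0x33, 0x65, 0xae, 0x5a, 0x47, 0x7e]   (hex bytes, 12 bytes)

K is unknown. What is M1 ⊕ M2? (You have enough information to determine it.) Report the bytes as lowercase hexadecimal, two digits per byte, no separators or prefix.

81a40b88eb79bbf9277ac324

ctA ⊕ ctB = (M1 ⊕ K) ⊕ (M2 ⊕ K) = M1 ⊕ M2 — the shared key cancels under XOR.
byte 0: 09 ^ 88 = 81
byte 1: ea ^ 4e = a4
byte 2: 82 ^ 89 = 0b
byte 3: 11 ^ 99 = 88
byte 4: 9e ^ 75 = eb
byte 5: 72 ^ 0b = 79
byte 6: 88 ^ 33 = bb
byte 7: 9c ^ 65 = f9
byte 8: 89 ^ ae = 27
byte 9: 20 ^ 5a = 7a
byte 10: 84 ^ 47 = c3
byte 11: 5a ^ 7e = 24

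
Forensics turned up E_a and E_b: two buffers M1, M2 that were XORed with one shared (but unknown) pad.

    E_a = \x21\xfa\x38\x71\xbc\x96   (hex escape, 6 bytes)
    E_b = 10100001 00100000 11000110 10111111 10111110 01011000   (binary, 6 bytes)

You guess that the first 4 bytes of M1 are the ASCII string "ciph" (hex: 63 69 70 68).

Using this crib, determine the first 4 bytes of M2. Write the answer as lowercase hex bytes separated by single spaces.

e3 b3 8e a6

First, E_a ⊕ E_b = (M1 ⊕ K) ⊕ (M2 ⊕ K) = M1 ⊕ M2, so the key drops out. Then M2 = (M1 ⊕ M2) ⊕ M1 over the first 4 bytes.
byte 0: (21 xor a1) xor 63 = 80 xor 63 = e3
byte 1: (fa xor 20) xor 69 = da xor 69 = b3
byte 2: (38 xor c6) xor 70 = fe xor 70 = 8e
byte 3: (71 xor bf) xor 68 = ce xor 68 = a6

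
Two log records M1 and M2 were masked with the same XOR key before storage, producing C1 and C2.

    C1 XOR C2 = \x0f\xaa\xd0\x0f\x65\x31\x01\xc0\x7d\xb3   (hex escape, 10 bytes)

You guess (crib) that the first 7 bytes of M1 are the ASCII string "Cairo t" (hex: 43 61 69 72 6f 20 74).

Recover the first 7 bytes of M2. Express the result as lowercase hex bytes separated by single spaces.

4c cb b9 7d 0a 11 75

Since C1 ⊕ C2 = M1 ⊕ M2, XORing with the guessed M1 bytes yields the corresponding M2 bytes: M2 = (C1 ⊕ C2) ⊕ M1.
byte 0: 00001111 XOR 01000011 = 01001100
byte 1: 10101010 XOR 01100001 = 11001011
byte 2: 11010000 XOR 01101001 = 10111001
byte 3: 00001111 XOR 01110010 = 01111101
byte 4: 01100101 XOR 01101111 = 00001010
byte 5: 00110001 XOR 00100000 = 00010001
byte 6: 00000001 XOR 01110100 = 01110101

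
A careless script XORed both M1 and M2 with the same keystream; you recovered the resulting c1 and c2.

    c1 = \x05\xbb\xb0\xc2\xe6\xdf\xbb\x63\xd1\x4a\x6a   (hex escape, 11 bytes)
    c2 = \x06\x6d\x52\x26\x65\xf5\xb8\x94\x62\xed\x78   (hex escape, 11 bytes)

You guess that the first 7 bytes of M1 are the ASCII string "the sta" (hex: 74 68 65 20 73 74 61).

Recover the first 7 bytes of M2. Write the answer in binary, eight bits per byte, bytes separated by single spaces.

01110111 10111110 10000111 11000100 11110000 01011110 01100010

First, c1 ⊕ c2 = (M1 ⊕ K) ⊕ (M2 ⊕ K) = M1 ⊕ M2, so the key drops out. Then M2 = (M1 ⊕ M2) ⊕ M1 over the first 7 bytes.
byte 0: (05 xor 06) xor 74 = 03 xor 74 = 77
byte 1: (bb xor 6d) xor 68 = d6 xor 68 = be
byte 2: (b0 xor 52) xor 65 = e2 xor 65 = 87
byte 3: (c2 xor 26) xor 20 = e4 xor 20 = c4
byte 4: (e6 xor 65) xor 73 = 83 xor 73 = f0
byte 5: (df xor f5) xor 74 = 2a xor 74 = 5e
byte 6: (bb xor b8) xor 61 = 03 xor 61 = 62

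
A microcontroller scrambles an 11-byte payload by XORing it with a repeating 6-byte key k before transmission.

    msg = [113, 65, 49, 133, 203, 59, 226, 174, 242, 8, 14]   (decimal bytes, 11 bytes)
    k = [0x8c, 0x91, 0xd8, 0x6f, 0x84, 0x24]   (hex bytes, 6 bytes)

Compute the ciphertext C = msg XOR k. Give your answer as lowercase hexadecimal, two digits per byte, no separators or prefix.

The 6-byte key repeats, so the effective keystream is 8c 91 d8 6f 84 24 8c 91 d8 6f 84.
byte 0: 71 XOR 8c = fd
byte 1: 41 XOR 91 = d0
byte 2: 31 XOR d8 = e9
byte 3: 85 XOR 6f = ea
byte 4: cb XOR 84 = 4f
byte 5: 3b XOR 24 = 1f
byte 6: e2 XOR 8c = 6e
byte 7: ae XOR 91 = 3f
byte 8: f2 XOR d8 = 2a
byte 9: 08 XOR 6f = 67
byte 10: 0e XOR 84 = 8a

fdd0e9ea4f1f6e3f2a678a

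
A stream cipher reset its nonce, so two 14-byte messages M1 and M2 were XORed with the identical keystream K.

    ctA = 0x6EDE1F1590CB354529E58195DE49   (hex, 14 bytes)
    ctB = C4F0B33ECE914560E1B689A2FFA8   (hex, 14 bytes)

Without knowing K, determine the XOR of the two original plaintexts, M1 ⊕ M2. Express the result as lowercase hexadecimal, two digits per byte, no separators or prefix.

aa2eac2b5e5a7025c853083721e1

ctA ⊕ ctB = (M1 ⊕ K) ⊕ (M2 ⊕ K) = M1 ⊕ M2 — the shared key cancels under XOR.
6e XOR c4 = aa
de XOR f0 = 2e
1f XOR b3 = ac
15 XOR 3e = 2b
90 XOR ce = 5e
cb XOR 91 = 5a
35 XOR 45 = 70
45 XOR 60 = 25
29 XOR e1 = c8
e5 XOR b6 = 53
81 XOR 89 = 08
95 XOR a2 = 37
de XOR ff = 21
49 XOR a8 = e1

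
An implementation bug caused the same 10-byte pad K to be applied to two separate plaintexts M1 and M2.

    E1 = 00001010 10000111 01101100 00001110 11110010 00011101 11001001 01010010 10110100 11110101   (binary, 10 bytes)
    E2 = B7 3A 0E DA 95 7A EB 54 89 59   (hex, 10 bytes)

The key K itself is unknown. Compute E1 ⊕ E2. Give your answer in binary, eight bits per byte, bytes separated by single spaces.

10111101 10111101 01100010 11010100 01100111 01100111 00100010 00000110 00111101 10101100

E1 ⊕ E2 = (M1 ⊕ K) ⊕ (M2 ⊕ K) = M1 ⊕ M2 — the shared key cancels under XOR.
00001010 XOR 10110111 = 10111101
10000111 XOR 00111010 = 10111101
01101100 XOR 00001110 = 01100010
00001110 XOR 11011010 = 11010100
11110010 XOR 10010101 = 01100111
00011101 XOR 01111010 = 01100111
11001001 XOR 11101011 = 00100010
01010010 XOR 01010100 = 00000110
10110100 XOR 10001001 = 00111101
11110101 XOR 01011001 = 10101100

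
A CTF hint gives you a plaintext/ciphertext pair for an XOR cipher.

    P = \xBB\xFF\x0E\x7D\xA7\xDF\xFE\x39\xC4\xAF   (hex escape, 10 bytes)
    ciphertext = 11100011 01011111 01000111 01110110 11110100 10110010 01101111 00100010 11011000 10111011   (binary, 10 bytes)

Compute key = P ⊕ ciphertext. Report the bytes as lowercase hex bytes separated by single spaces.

Since ciphertext = P ⊕ key, XORing both sides with P gives key = P ⊕ ciphertext.
byte 0: 10111011 xor 11100011 = 01011000
byte 1: 11111111 xor 01011111 = 10100000
byte 2: 00001110 xor 01000111 = 01001001
byte 3: 01111101 xor 01110110 = 00001011
byte 4: 10100111 xor 11110100 = 01010011
byte 5: 11011111 xor 10110010 = 01101101
byte 6: 11111110 xor 01101111 = 10010001
byte 7: 00111001 xor 00100010 = 00011011
byte 8: 11000100 xor 11011000 = 00011100
byte 9: 10101111 xor 10111011 = 00010100

58 a0 49 0b 53 6d 91 1b 1c 14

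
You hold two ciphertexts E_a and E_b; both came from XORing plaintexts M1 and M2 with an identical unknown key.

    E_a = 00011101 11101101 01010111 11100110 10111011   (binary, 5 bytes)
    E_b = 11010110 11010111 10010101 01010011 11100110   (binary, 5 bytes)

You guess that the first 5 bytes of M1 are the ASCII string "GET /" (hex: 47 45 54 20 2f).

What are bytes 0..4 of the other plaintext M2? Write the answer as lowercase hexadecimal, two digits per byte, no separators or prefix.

8c7f969572

First, E_a ⊕ E_b = (M1 ⊕ K) ⊕ (M2 ⊕ K) = M1 ⊕ M2, so the key drops out. Then M2 = (M1 ⊕ M2) ⊕ M1 over the first 5 bytes.
byte 0: (1d xor d6) xor 47 = cb xor 47 = 8c
byte 1: (ed xor d7) xor 45 = 3a xor 45 = 7f
byte 2: (57 xor 95) xor 54 = c2 xor 54 = 96
byte 3: (e6 xor 53) xor 20 = b5 xor 20 = 95
byte 4: (bb xor e6) xor 2f = 5d xor 2f = 72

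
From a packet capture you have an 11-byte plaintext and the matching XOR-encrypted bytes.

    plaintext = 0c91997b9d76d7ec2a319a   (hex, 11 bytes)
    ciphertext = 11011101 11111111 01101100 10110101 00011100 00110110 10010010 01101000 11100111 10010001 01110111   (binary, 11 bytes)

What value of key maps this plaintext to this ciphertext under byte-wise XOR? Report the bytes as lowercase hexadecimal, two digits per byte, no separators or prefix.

d16ef5ce81404584cda0ed

Since ciphertext = plaintext ⊕ key, XORing both sides with plaintext gives key = plaintext ⊕ ciphertext.
0c ^ dd = d1
91 ^ ff = 6e
99 ^ 6c = f5
7b ^ b5 = ce
9d ^ 1c = 81
76 ^ 36 = 40
d7 ^ 92 = 45
ec ^ 68 = 84
2a ^ e7 = cd
31 ^ 91 = a0
9a ^ 77 = ed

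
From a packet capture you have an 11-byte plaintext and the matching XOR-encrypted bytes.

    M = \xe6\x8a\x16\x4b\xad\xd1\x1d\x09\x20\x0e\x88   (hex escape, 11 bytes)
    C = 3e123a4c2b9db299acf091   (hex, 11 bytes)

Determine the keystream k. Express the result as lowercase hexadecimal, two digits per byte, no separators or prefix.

d8982c07864caf908cfe19

Since C = M ⊕ k, XORing both sides with M gives k = M ⊕ C.
e6 XOR 3e = d8
8a XOR 12 = 98
16 XOR 3a = 2c
4b XOR 4c = 07
ad XOR 2b = 86
d1 XOR 9d = 4c
1d XOR b2 = af
09 XOR 99 = 90
20 XOR ac = 8c
0e XOR f0 = fe
88 XOR 91 = 19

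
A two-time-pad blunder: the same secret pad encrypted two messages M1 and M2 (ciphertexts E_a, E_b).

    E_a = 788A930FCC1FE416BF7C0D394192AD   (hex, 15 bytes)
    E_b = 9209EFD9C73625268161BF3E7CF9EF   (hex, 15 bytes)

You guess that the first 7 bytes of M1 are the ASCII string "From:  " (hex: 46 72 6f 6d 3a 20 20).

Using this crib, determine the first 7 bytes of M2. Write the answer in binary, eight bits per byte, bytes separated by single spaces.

First, E_a ⊕ E_b = (M1 ⊕ K) ⊕ (M2 ⊕ K) = M1 ⊕ M2, so the key drops out. Then M2 = (M1 ⊕ M2) ⊕ M1 over the first 7 bytes.
byte 0: (78 xor 92) xor 46 = ea xor 46 = ac
byte 1: (8a xor 09) xor 72 = 83 xor 72 = f1
byte 2: (93 xor ef) xor 6f = 7c xor 6f = 13
byte 3: (0f xor d9) xor 6d = d6 xor 6d = bb
byte 4: (cc xor c7) xor 3a = 0b xor 3a = 31
byte 5: (1f xor 36) xor 20 = 29 xor 20 = 09
byte 6: (e4 xor 25) xor 20 = c1 xor 20 = e1

10101100 11110001 00010011 10111011 00110001 00001001 11100001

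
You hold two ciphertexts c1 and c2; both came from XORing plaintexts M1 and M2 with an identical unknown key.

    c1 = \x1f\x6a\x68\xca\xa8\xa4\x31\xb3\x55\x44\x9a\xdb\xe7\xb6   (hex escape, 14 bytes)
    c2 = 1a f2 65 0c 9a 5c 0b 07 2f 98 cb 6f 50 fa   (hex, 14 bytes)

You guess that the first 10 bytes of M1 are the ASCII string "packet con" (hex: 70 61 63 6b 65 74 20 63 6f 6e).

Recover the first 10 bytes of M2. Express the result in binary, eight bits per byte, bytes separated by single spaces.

01110101 11111001 01101110 10101101 01010111 10001100 00011010 11010111 00010101 10110010

First, c1 ⊕ c2 = (M1 ⊕ K) ⊕ (M2 ⊕ K) = M1 ⊕ M2, so the key drops out. Then M2 = (M1 ⊕ M2) ⊕ M1 over the first 10 bytes.
byte 0: (1f XOR 1a) XOR 70 = 05 XOR 70 = 75
byte 1: (6a XOR f2) XOR 61 = 98 XOR 61 = f9
byte 2: (68 XOR 65) XOR 63 = 0d XOR 63 = 6e
byte 3: (ca XOR 0c) XOR 6b = c6 XOR 6b = ad
byte 4: (a8 XOR 9a) XOR 65 = 32 XOR 65 = 57
byte 5: (a4 XOR 5c) XOR 74 = f8 XOR 74 = 8c
byte 6: (31 XOR 0b) XOR 20 = 3a XOR 20 = 1a
byte 7: (b3 XOR 07) XOR 63 = b4 XOR 63 = d7
byte 8: (55 XOR 2f) XOR 6f = 7a XOR 6f = 15
byte 9: (44 XOR 98) XOR 6e = dc XOR 6e = b2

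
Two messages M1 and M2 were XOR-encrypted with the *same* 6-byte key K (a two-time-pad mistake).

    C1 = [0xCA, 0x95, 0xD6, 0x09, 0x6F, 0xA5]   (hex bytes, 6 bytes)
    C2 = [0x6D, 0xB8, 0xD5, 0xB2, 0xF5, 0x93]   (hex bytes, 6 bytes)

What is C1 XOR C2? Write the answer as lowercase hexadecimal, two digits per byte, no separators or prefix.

a72d03bb9a36

C1 ⊕ C2 = (M1 ⊕ K) ⊕ (M2 ⊕ K) = M1 ⊕ M2 — the shared key cancels under XOR.
202 XOR 109 = 167
149 XOR 184 =  45
214 XOR 213 =   3
  9 XOR 178 = 187
111 XOR 245 = 154
165 XOR 147 =  54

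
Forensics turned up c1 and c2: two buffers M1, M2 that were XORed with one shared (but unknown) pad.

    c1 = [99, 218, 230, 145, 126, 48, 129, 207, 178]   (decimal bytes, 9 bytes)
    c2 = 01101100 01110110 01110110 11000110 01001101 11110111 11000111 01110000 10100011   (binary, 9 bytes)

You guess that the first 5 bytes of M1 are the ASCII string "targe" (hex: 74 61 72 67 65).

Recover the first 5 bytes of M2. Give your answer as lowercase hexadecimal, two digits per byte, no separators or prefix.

First, c1 ⊕ c2 = (M1 ⊕ K) ⊕ (M2 ⊕ K) = M1 ⊕ M2, so the key drops out. Then M2 = (M1 ⊕ M2) ⊕ M1 over the first 5 bytes.
byte 0: (63 xor 6c) xor 74 = 0f xor 74 = 7b
byte 1: (da xor 76) xor 61 = ac xor 61 = cd
byte 2: (e6 xor 76) xor 72 = 90 xor 72 = e2
byte 3: (91 xor c6) xor 67 = 57 xor 67 = 30
byte 4: (7e xor 4d) xor 65 = 33 xor 65 = 56

7bcde23056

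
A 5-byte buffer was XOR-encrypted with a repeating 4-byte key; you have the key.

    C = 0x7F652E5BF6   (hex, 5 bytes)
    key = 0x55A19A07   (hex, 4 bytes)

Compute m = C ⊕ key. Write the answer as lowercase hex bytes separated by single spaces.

2a c4 b4 5c a3

The 4-byte key repeats, so the effective keystream is 55 a1 9a 07 55.
byte 0: 7f XOR 55 = 2a
byte 1: 65 XOR a1 = c4
byte 2: 2e XOR 9a = b4
byte 3: 5b XOR 07 = 5c
byte 4: f6 XOR 55 = a3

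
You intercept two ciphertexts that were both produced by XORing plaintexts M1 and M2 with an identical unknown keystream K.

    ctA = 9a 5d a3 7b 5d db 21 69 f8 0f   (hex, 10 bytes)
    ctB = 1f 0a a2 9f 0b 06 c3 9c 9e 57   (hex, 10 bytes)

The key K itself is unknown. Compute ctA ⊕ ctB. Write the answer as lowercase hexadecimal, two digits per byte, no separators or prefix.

ctA ⊕ ctB = (M1 ⊕ K) ⊕ (M2 ⊕ K) = M1 ⊕ M2 — the shared key cancels under XOR.
9a XOR 1f = 85
5d XOR 0a = 57
a3 XOR a2 = 01
7b XOR 9f = e4
5d XOR 0b = 56
db XOR 06 = dd
21 XOR c3 = e2
69 XOR 9c = f5
f8 XOR 9e = 66
0f XOR 57 = 58

855701e456dde2f56658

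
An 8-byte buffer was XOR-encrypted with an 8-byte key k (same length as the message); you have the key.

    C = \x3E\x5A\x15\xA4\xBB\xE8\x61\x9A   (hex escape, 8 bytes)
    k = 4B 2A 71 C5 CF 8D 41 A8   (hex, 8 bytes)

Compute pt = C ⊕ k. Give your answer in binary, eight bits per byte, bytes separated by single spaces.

01110101 01110000 01100100 01100001 01110100 01100101 00100000 00110010

3e xor 4b = 75
5a xor 2a = 70
15 xor 71 = 64
a4 xor c5 = 61
bb xor cf = 74
e8 xor 8d = 65
61 xor 41 = 20
9a xor a8 = 32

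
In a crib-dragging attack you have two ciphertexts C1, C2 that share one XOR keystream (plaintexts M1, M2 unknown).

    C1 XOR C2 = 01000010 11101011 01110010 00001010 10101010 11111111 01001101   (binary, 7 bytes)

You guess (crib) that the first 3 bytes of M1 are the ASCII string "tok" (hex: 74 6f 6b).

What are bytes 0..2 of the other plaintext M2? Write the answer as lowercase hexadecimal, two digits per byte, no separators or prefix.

Since C1 ⊕ C2 = M1 ⊕ M2, XORing with the guessed M1 bytes yields the corresponding M2 bytes: M2 = (C1 ⊕ C2) ⊕ M1.
42 ⊕ 74 = 36
eb ⊕ 6f = 84
72 ⊕ 6b = 19

368419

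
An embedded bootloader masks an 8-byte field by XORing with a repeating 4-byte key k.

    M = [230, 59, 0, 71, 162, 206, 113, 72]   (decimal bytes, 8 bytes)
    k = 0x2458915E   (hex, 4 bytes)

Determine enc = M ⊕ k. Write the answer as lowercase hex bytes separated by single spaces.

The 4-byte key repeats, so the effective keystream is 24 58 91 5e 24 58 91 5e.
byte 0: e6 xor 24 = c2
byte 1: 3b xor 58 = 63
byte 2: 00 xor 91 = 91
byte 3: 47 xor 5e = 19
byte 4: a2 xor 24 = 86
byte 5: ce xor 58 = 96
byte 6: 71 xor 91 = e0
byte 7: 48 xor 5e = 16

c2 63 91 19 86 96 e0 16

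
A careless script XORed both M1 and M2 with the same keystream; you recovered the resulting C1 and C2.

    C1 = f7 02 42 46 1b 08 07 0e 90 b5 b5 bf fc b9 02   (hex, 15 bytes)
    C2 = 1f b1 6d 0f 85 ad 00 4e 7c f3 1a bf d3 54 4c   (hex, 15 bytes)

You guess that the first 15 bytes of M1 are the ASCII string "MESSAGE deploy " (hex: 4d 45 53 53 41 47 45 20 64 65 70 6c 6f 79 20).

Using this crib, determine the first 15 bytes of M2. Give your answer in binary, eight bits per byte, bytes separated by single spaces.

First, C1 ⊕ C2 = (M1 ⊕ K) ⊕ (M2 ⊕ K) = M1 ⊕ M2, so the key drops out. Then M2 = (M1 ⊕ M2) ⊕ M1 over the first 15 bytes.
byte 0: (f7 ^ 1f) ^ 4d = e8 ^ 4d = a5
byte 1: (02 ^ b1) ^ 45 = b3 ^ 45 = f6
byte 2: (42 ^ 6d) ^ 53 = 2f ^ 53 = 7c
byte 3: (46 ^ 0f) ^ 53 = 49 ^ 53 = 1a
byte 4: (1b ^ 85) ^ 41 = 9e ^ 41 = df
byte 5: (08 ^ ad) ^ 47 = a5 ^ 47 = e2
byte 6: (07 ^ 00) ^ 45 = 07 ^ 45 = 42
byte 7: (0e ^ 4e) ^ 20 = 40 ^ 20 = 60
byte 8: (90 ^ 7c) ^ 64 = ec ^ 64 = 88
byte 9: (b5 ^ f3) ^ 65 = 46 ^ 65 = 23
byte 10: (b5 ^ 1a) ^ 70 = af ^ 70 = df
byte 11: (bf ^ bf) ^ 6c = 00 ^ 6c = 6c
byte 12: (fc ^ d3) ^ 6f = 2f ^ 6f = 40
byte 13: (b9 ^ 54) ^ 79 = ed ^ 79 = 94
byte 14: (02 ^ 4c) ^ 20 = 4e ^ 20 = 6e

10100101 11110110 01111100 00011010 11011111 11100010 01000010 01100000 10001000 00100011 11011111 01101100 01000000 10010100 01101110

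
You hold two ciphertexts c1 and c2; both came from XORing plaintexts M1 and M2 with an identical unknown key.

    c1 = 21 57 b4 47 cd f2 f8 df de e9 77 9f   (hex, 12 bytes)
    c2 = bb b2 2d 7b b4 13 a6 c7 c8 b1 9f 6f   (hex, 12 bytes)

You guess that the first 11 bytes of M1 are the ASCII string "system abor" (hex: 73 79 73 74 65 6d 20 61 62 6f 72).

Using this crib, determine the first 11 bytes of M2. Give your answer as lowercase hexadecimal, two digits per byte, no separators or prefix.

First, c1 ⊕ c2 = (M1 ⊕ K) ⊕ (M2 ⊕ K) = M1 ⊕ M2, so the key drops out. Then M2 = (M1 ⊕ M2) ⊕ M1 over the first 11 bytes.
byte 0: (21 ^ bb) ^ 73 = 9a ^ 73 = e9
byte 1: (57 ^ b2) ^ 79 = e5 ^ 79 = 9c
byte 2: (b4 ^ 2d) ^ 73 = 99 ^ 73 = ea
byte 3: (47 ^ 7b) ^ 74 = 3c ^ 74 = 48
byte 4: (cd ^ b4) ^ 65 = 79 ^ 65 = 1c
byte 5: (f2 ^ 13) ^ 6d = e1 ^ 6d = 8c
byte 6: (f8 ^ a6) ^ 20 = 5e ^ 20 = 7e
byte 7: (df ^ c7) ^ 61 = 18 ^ 61 = 79
byte 8: (de ^ c8) ^ 62 = 16 ^ 62 = 74
byte 9: (e9 ^ b1) ^ 6f = 58 ^ 6f = 37
byte 10: (77 ^ 9f) ^ 72 = e8 ^ 72 = 9a

e99cea481c8c7e7974379a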